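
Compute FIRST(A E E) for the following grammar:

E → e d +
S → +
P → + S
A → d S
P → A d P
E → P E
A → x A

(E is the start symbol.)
{ 'd', 'x' }

FIRST sets of the non-terminals involved (from the grammar, by fixed-point iteration):
  FIRST(A) = { 'd', 'x' }

To compute FIRST(A E E), process the symbols left to right:
Symbol A is a non-terminal. Add FIRST(A) \ {ε} = { 'd', 'x' }
A is not nullable (ε ∉ FIRST(A)), so stop here.
FIRST(A E E) = { 'd', 'x' }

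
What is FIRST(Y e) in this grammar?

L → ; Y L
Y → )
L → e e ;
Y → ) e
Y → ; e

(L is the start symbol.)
{ ')', ';' }

FIRST sets of the non-terminals involved (from the grammar, by fixed-point iteration):
  FIRST(Y) = { ')', ';' }

To compute FIRST(Y e), process the symbols left to right:
Symbol Y is a non-terminal. Add FIRST(Y) \ {ε} = { ')', ';' }
Y is not nullable (ε ∉ FIRST(Y)), so stop here.
FIRST(Y e) = { ')', ';' }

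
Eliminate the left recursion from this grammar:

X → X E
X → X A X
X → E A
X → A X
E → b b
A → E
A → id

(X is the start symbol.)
X → E A X'
X → A X X'
X' → E X'
X' → A X X'
X' → ε
E → b b
A → E
A → id

X is directly left-recursive. The standard transformation for
  A → A α₁ | ... | A α_m | β₁ | ... | β_n
is
  A  → β₁ A' | ... | β_n A'
  A' → α₁ A' | ... | α_m A' | ε

X → E A becomes X → E A X'
X → A X becomes X → A X X'
X → X E becomes X' → E X'
X → X A X becomes X' → A X X'
Add X' → ε

Productions for other non-terminals are unchanged:
  E → b b
  A → E
  A → id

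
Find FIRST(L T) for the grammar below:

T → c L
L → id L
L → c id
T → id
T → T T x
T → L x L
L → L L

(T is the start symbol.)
{ 'c', 'id' }

FIRST sets of the non-terminals involved (from the grammar, by fixed-point iteration):
  FIRST(L) = { 'c', 'id' }

To compute FIRST(L T), process the symbols left to right:
Symbol L is a non-terminal. Add FIRST(L) \ {ε} = { 'c', 'id' }
L is not nullable (ε ∉ FIRST(L)), so stop here.
FIRST(L T) = { 'c', 'id' }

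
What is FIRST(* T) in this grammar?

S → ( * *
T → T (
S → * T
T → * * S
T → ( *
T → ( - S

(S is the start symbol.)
To compute FIRST(* T), process the symbols left to right:
Symbol * is a terminal. Add '*' and stop.
FIRST(* T) = { '*' }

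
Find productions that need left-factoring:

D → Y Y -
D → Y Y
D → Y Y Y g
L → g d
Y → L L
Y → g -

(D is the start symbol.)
Yes, D has productions with common prefix 'Y Y'

Left-factoring is needed when two productions for the same non-terminal
share a common prefix on the right-hand side.

Productions for D:
  D → Y Y -
  D → Y Y
  D → Y Y Y g
Productions for Y:
  Y → L L
  Y → g -

Found common prefix 'Y Y' in productions for D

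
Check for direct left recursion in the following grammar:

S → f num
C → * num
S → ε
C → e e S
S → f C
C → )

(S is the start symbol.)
No direct left recursion

S → f num: starts with f
C → * num: starts with '*'
S → ε: starts with ε
C → e e S: starts with e
S → f C: starts with f
C → ): starts with ')'

No direct left recursion found.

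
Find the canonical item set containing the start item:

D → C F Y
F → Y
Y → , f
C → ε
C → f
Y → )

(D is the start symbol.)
{ [C → . f], [C → .], [D → . C F Y], [D' → . D] }

First, augment the grammar with D' → D
I₀ = CLOSURE({ [D' → . D] }):
  [D' → . D] has the dot before D: add [D → . C F Y]
  [D → . C F Y] has the dot before C: add [C → .], [C → . f]
No further items can be added.

I₀ = { [C → . f], [C → .], [D → . C F Y], [D' → . D] }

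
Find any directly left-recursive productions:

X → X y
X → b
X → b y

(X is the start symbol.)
Yes, X is left-recursive

Direct left recursion occurs when N → N α for some non-terminal N (the right-hand side begins with the left-hand side itself).

X → X y: LEFT RECURSIVE (starts with X)
X → b: starts with b
X → b y: starts with b

The grammar has direct left recursion on: X.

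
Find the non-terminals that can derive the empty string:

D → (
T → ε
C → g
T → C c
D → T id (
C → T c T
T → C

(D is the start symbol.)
{ 'T' }

A non-terminal is nullable if it can derive ε (the empty string): either it has an ε-production, or it has a production whose right-hand side consists entirely of nullable non-terminals.

ε-productions: T → ε
So T is immediately nullable.
No further non-terminal can be added: every production for the remaining non-terminals contains a terminal or a non-nullable non-terminal.
Nullable = { 'T' }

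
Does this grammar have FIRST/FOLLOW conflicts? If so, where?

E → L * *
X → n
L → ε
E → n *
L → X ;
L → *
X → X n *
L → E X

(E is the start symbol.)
Yes. L → '*' with FOLLOW(L) on { '*' }; L → E X with FOLLOW(L) on { '*' }

Nullable non-terminals: L.
FIRST sets used below: FIRST(X) = { 'n' }, FIRST(E) = { '*', 'n' }

L: nullable alternative(s) L → ε; FOLLOW(L) = { '*' }
  L → ε: FIRST \ {ε} = { } — this is the only nullable alternative, skip
  L → X ;: FIRST \ {ε} = { 'n' } — disjoint from FOLLOW(L)
  L → *: FIRST \ {ε} = { '*' } — overlaps FOLLOW(L) on { '*' }: CONFLICT
  L → E X: FIRST \ {ε} = { '*', 'n' } — overlaps FOLLOW(L) on { '*' }: CONFLICT

E, X have no nullable alternative, so no FIRST/FOLLOW check is needed there.

So the grammar has 2 FIRST/FOLLOW conflicts (marked CONFLICT above).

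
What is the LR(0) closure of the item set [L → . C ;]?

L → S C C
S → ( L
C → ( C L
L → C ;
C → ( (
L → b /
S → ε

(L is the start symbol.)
Start with: [L → . C ;]
  [L → . C ;] has the dot before C: add [C → . ( C L], [C → . ( (]
No further items can be added.

CLOSURE = { [C → . ( (], [C → . ( C L], [L → . C ;] }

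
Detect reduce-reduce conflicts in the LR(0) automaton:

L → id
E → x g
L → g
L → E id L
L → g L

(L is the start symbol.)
No reduce-reduce conflicts

Augment with L' → L and build the canonical LR(0) collection (I0 = CLOSURE({[L' → . L]}), then GOTO on every symbol after a dot until no new states appear). It has 10 states:
  I0: { [E → . x g], [L → . E id L], [L → . g L], [L → . g], [L → . id], [L' → . L] }  — shift
  I1: { [L → E . id L] }  — shift
  I2: { [L' → L .] }  — accept
  I3: { [E → . x g], [L → . E id L], [L → . g L], [L → . g], [L → . id], [L → g . L], [L → g .] }  — shift, reduce
  I4: { [L → id .] }  — reduce
  I5: { [E → x . g] }  — shift
  I6: { [E → x g .] }  — reduce
  I7: { [L → g L .] }  — reduce
  I8: { [E → . x g], [L → . E id L], [L → . g L], [L → . g], [L → . id], [L → E id . L] }  — shift
  I9: { [L → E id L .] }  — reduce

No state contains more than one complete item.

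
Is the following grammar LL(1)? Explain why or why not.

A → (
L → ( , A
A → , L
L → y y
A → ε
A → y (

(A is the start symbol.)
Yes, the grammar is LL(1).

A grammar is LL(1) if for each non-terminal N with multiple productions, the predict sets of those productions are pairwise disjoint, where PREDICT(N → α) = (FIRST(α) \ {ε}) ∪ (FOLLOW(N) if α ⇒* ε).

Relevant sets:
  FOLLOW(A) = { $ }

For A:
  PREDICT(A → '(') = { '(' }
  PREDICT(A → ',' L) = { ',' }
  PREDICT(A → ε) = { $ }
  PREDICT(A → y '(') = { 'y' }
For L:
  PREDICT(L → '(' ',' A) = { '(' }
  PREDICT(L → y y) = { 'y' }

All predict sets are disjoint. The grammar IS LL(1).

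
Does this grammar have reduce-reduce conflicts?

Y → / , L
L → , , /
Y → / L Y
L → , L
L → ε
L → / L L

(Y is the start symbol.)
Yes — I12: [L → .] vs [L → , , / .]; I13: [L → , L .] vs [Y → / , L .]

A reduce-reduce conflict occurs when an LR(0) state has two complete items [A → α .] and [B → β .] — both call for a reduction, and with no lookahead the parser cannot choose between them.

Augment with Y' → Y and build the canonical LR(0) collection (I0 = CLOSURE({[Y' → . Y]}), then GOTO on every symbol after a dot until no new states appear). It has 14 states:
  I0: { [Y → . / , L], [Y → . / L Y], [Y' → . Y] }  — shift
  I1: { [L → . , , /], [L → . , L], [L → . / L L], [L → .], [Y → / . , L], [Y → / . L Y] }  — shift, reduce
  I2: { [Y' → Y .] }  — accept
  I3: { [L → , . , /], [L → , . L], [L → . , , /], [L → . , L], [L → . / L L], [L → .], [Y → / , . L] }  — shift, reduce
  I4: { [L → . , , /], [L → . , L], [L → . / L L], [L → .], [L → / . L L] }  — shift, reduce
  I5: { [Y → . / , L], [Y → . / L Y], [Y → / L . Y] }  — shift
  I6: { [Y → / L Y .] }  — reduce
  I7: { [L → , . , /], [L → , . L], [L → . , , /], [L → . , L], [L → . / L L], [L → .] }  — shift, reduce
  I8: { [L → . , , /], [L → . , L], [L → . / L L], [L → .], [L → / L . L] }  — shift, reduce
  I9: { [L → / L L .] }  — reduce
  I10: { [L → , , . /], [L → , . , /], [L → , . L], [L → . , , /], [L → . , L], [L → . / L L], [L → .] }  — shift, reduce
  I11: { [L → , L .] }  — reduce
  I12: { [L → , , / .], [L → . , , /], [L → . , L], [L → . / L L], [L → .], [L → / . L L] }  — shift, 2 reduces
  I13: { [L → , L .], [Y → / , L .] }  — 2 reduces

I12 contains complete items [L → .], [L → , , / .] — reduce-reduce conflict.
I13 contains complete items [L → , L .], [Y → / , L .] — reduce-reduce conflict.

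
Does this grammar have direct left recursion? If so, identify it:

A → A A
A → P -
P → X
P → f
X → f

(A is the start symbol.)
Yes, A is left-recursive

Direct left recursion occurs when N → N α for some non-terminal N (the right-hand side begins with the left-hand side itself).

A → A A: LEFT RECURSIVE (starts with A)
A → P -: starts with P
P → X: starts with X
P → f: starts with f
X → f: starts with f

The grammar has direct left recursion on: A.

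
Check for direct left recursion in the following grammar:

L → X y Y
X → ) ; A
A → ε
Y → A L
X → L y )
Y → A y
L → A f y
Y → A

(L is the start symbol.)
Direct left recursion occurs when N → N α for some non-terminal N (the right-hand side begins with the left-hand side itself).

L → X y Y: starts with X
X → ) ; A: starts with ')'
A → ε: starts with ε
Y → A L: starts with A
X → L y ): starts with L
Y → A y: starts with A
L → A f y: starts with A
Y → A: starts with A

No direct left recursion found.

Answer: No direct left recursion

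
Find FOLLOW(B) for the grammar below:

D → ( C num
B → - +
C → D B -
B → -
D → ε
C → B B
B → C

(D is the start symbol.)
{ '(', '-', 'num' }

To compute FOLLOW(B), find every occurrence of B on a right-hand side N → α B β: add FIRST(β) \ {ε}, and if β is empty or nullable also add FOLLOW(N). Iterate to a fixed point.

In C → D B -: B is followed by '-', add FIRST('-') \ {ε} = { '-' }
In C → B B: B is followed by B, add FIRST(B) \ {ε} = { '(', '-' }
In C → B B: B is at the end, add FOLLOW(C)

The FOLLOW sets referred to above (computed the same way, to a fixed point):
  FOLLOW(C) = { '(', '-', 'num' }

Taking the union: FOLLOW(B) = { '(', '-', 'num' }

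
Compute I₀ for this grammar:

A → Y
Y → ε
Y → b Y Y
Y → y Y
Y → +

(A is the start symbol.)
First, augment the grammar with A' → A
I₀ = CLOSURE({ [A' → . A] }):
  [A' → . A] has the dot before A: add [A → . Y]
  [A → . Y] has the dot before Y: add [Y → .], [Y → . b Y Y], [Y → . y Y], [Y → . +]
No further items can be added.

I₀ = { [A → . Y], [A' → . A], [Y → . +], [Y → . b Y Y], [Y → . y Y], [Y → .] }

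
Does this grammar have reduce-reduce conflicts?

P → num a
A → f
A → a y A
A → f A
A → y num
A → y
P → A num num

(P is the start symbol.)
No reduce-reduce conflicts

Augment with P' → P and build the canonical LR(0) collection (I0 = CLOSURE({[P' → . P]}), then GOTO on every symbol after a dot until no new states appear). It has 14 states:
  I0: { [A → . a y A], [A → . f A], [A → . f], [A → . y num], [A → . y], [P → . A num num], [P → . num a], [P' → . P] }  — shift
  I1: { [P → A . num num] }  — shift
  I2: { [P' → P .] }  — accept
  I3: { [A → a . y A] }  — shift
  I4: { [A → . a y A], [A → . f A], [A → . f], [A → . y num], [A → . y], [A → f . A], [A → f .] }  — shift, reduce
  I5: { [P → num . a] }  — shift
  I6: { [A → y . num], [A → y .] }  — shift, reduce
  I7: { [A → y num .] }  — reduce
  I8: { [P → num a .] }  — reduce
  I9: { [A → f A .] }  — reduce
  I10: { [A → . a y A], [A → . f A], [A → . f], [A → . y num], [A → . y], [A → a y . A] }  — shift
  I11: { [A → a y A .] }  — reduce
  I12: { [P → A num . num] }  — shift
  I13: { [P → A num num .] }  — reduce

No state contains more than one complete item.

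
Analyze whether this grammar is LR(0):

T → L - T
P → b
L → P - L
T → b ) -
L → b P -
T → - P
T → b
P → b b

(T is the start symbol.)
No. Shift-reduce conflict between [P → b .] and [P → . b]

Augment with T' → T and build the canonical LR(0) collection (I0 = CLOSURE({[T' → . T]}), then GOTO on every symbol after a dot until no new states appear). It has 19 states:
  I0: { [L → . P - L], [L → . b P -], [P → . b b], [P → . b], [T → . - P], [T → . L - T], [T → . b ) -], [T → . b], [T' → . T] }  — shift
  I1: { [P → . b b], [P → . b], [T → - . P] }  — shift
  I2: { [T → L . - T] }  — shift
  I3: { [L → P . - L] }  — shift
  I4: { [T' → T .] }  — accept
  I5: { [L → b . P -], [P → . b b], [P → . b], [P → b . b], [P → b .], [T → b . ) -], [T → b .] }  — shift, 2 reduces
  I6: { [T → b ) . -] }  — shift
  I7: { [L → b P . -] }  — shift
  I8: { [P → b . b], [P → b .], [P → b b .] }  — shift, 2 reduces
  I9: { [P → b b .] }  — reduce
  I10: { [L → b P - .] }  — reduce
  I11: { [T → b ) - .] }  — reduce
  I12: { [L → . P - L], [L → . b P -], [L → P - . L], [P → . b b], [P → . b] }  — shift
  I13: { [L → P - L .] }  — reduce
  I14: { [L → b . P -], [P → . b b], [P → . b], [P → b . b], [P → b .] }  — shift, reduce
  I15: { [L → . P - L], [L → . b P -], [P → . b b], [P → . b], [T → . - P], [T → . L - T], [T → . b ) -], [T → . b], [T → L - . T] }  — shift
  I16: { [T → L - T .] }  — reduce
  I17: { [T → - P .] }  — reduce
  I18: { [P → b . b], [P → b .] }  — shift, reduce

Conflict in state I5:
  Shift-reduce conflict between [P → b .] and [P → . b]
So the grammar is NOT LR(0).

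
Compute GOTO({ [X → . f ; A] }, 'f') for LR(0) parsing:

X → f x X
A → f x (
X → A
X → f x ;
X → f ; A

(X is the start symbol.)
GOTO(I, 'f') = CLOSURE({ [A → αX.β] : [A → α.Xβ] ∈ I, X = 'f' })

Items with dot before 'f', with the dot advanced:
  [X → . f ; A] → [X → f . ; A]
Closure adds nothing (no advanced item has the dot before a non-terminal).

GOTO = { [X → f . ; A] }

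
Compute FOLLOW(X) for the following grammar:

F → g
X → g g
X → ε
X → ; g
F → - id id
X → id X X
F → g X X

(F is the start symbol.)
{ $, ';', 'g', 'id' }

To compute FOLLOW(X), find every occurrence of X on a right-hand side N → α X β: add FIRST(β) \ {ε}, and if β is empty or nullable also add FOLLOW(N). Iterate to a fixed point.

In X → id X X: X is followed by X, add FIRST(X) \ {ε} = { ';', 'g', 'id' }
  X is nullable, so FOLLOW(X) is also included — that is the set being defined, nothing new
In X → id X X: X is at the end; this adds FOLLOW(X) to itself — nothing new
In F → g X X: X is followed by X, add FIRST(X) \ {ε} = { ';', 'g', 'id' }
  X is nullable, so also add FOLLOW(F)
In F → g X X: X is at the end, add FOLLOW(F)

The FOLLOW sets referred to above (computed the same way, to a fixed point):
  FOLLOW(F) = { $ }

Taking the union: FOLLOW(X) = { $, ';', 'g', 'id' }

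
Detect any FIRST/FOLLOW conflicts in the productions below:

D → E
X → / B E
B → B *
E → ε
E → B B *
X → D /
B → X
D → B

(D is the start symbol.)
Nullable non-terminals: D, E.
FIRST sets used below: FIRST(E) = { '/', ε }, FIRST(B) = { '/' }

D: nullable alternative(s) D → E; FOLLOW(D) = { $, '/' }
  D → E: FIRST \ {ε} = { '/' } — this is the only nullable alternative, skip
  D → B: FIRST \ {ε} = { '/' } — overlaps FOLLOW(D) on { '/' }: CONFLICT

E: nullable alternative(s) E → ε; FOLLOW(E) = { $, '*', '/' }
  E → ε: FIRST \ {ε} = { } — this is the only nullable alternative, skip
  E → B B *: FIRST \ {ε} = { '/' } — overlaps FOLLOW(E) on { '/' }: CONFLICT

B, X have no nullable alternative, so no FIRST/FOLLOW check is needed there.

So the grammar has 2 FIRST/FOLLOW conflicts (marked CONFLICT above).

Answer: Yes. D → B with FOLLOW(D) on { '/' }; E → B B '*' with FOLLOW(E) on { '/' }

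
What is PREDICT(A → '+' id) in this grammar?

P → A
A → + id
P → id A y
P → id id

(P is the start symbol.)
{ '+' }

PREDICT(A → '+' id) = (FIRST(RHS) \ {ε}) ∪ (FOLLOW(A) if ε ∈ FIRST(RHS), i.e. RHS ⇒* ε)
FIRST('+' id) = { '+' }
ε ∉ FIRST('+' id), so FOLLOW(A) is not added.
PREDICT(A → '+' id) = { '+' }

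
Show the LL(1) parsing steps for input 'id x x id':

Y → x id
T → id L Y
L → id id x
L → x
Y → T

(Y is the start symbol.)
LL(1) parsing maintains a stack (initially the start symbol over $) and the input. At each step: if the stack top is a terminal, match it against the current input token; if it is a non-terminal N, replace it with the RHS of M[N, lookahead] (the unique production whose predict set contains the lookahead).

Stack is shown with the top on the left.

Stack     Input        Action
-----------------------------
Y $       id x x id $  output Y → T
T $       id x x id $  output T → id L Y
id L Y $  id x x id $  match 'id'
L Y $     x x id $     output L → x
x Y $     x x id $     match 'x'
Y $       x id $       output Y → x id
x id $    x id $       match 'x'
id $      id $         match 'id'
$         $            accept

The string is accepted.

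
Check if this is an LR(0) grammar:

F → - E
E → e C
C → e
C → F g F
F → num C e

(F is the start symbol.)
Yes, the grammar is LR(0)

A grammar is LR(0) if no state in the canonical LR(0) collection has:
  - both a shift item (dot before a terminal) and a complete item (shift-reduce conflict), or
  - two or more complete items (reduce-reduce conflict; the accept item [F' → F .] counts as a complete item here).

Augment with F' → F and build the canonical LR(0) collection (I0 = CLOSURE({[F' → . F]}), then GOTO on every symbol after a dot until no new states appear). It has 13 states:
  I0: { [F → . - E], [F → . num C e], [F' → . F] }  — shift
  I1: { [E → . e C], [F → - . E] }  — shift
  I2: { [F' → F .] }  — accept
  I3: { [C → . F g F], [C → . e], [F → . - E], [F → . num C e], [F → num . C e] }  — shift
  I4: { [F → num C . e] }  — shift
  I5: { [C → F . g F] }  — shift
  I6: { [C → e .] }  — reduce
  I7: { [C → F g . F], [F → . - E], [F → . num C e] }  — shift
  I8: { [C → F g F .] }  — reduce
  I9: { [F → num C e .] }  — reduce
  I10: { [F → - E .] }  — reduce
  I11: { [C → . F g F], [C → . e], [E → e . C], [F → . - E], [F → . num C e] }  — shift
  I12: { [E → e C .] }  — reduce

Every state is either a pure shift/goto state or contains exactly one complete item and nothing to shift — no conflicts. The grammar is LR(0).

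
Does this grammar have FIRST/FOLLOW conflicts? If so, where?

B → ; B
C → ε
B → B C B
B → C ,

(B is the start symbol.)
No FIRST/FOLLOW conflicts.

Nullable non-terminals: C.
C has a nullable alternative but only one production, so nothing to check.

B has no nullable alternative, so no FIRST/FOLLOW check is needed there.

No FIRST/FOLLOW conflicts found.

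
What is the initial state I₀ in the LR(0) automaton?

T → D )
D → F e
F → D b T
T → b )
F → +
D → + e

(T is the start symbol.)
{ [D → . + e], [D → . F e], [F → . +], [F → . D b T], [T → . D )], [T → . b )], [T' → . T] }

First, augment the grammar with T' → T
I₀ = CLOSURE({ [T' → . T] }):
  [T' → . T] has the dot before T: add [T → . D )], [T → . b )]
  [T → . D )] has the dot before D: add [D → . F e], [D → . + e]
  [D → . F e] has the dot before F: add [F → . D b T], [F → . +]
No further items can be added.

I₀ = { [D → . + e], [D → . F e], [F → . +], [F → . D b T], [T → . D )], [T → . b )], [T' → . T] }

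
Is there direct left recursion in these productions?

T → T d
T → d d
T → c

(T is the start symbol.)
T → T d: LEFT RECURSIVE (starts with T)
T → d d: starts with d
T → c: starts with c

The grammar has direct left recursion on: T.

Answer: Yes, T is left-recursive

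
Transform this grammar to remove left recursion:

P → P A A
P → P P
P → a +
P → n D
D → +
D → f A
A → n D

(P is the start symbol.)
P is directly left-recursive. The standard transformation for
  A → A α₁ | ... | A α_m | β₁ | ... | β_n
is
  A  → β₁ A' | ... | β_n A'
  A' → α₁ A' | ... | α_m A' | ε

P → a + becomes P → a + P'
P → n D becomes P → n D P'
P → P A A becomes P' → A A P'
P → P P becomes P' → P P'
Add P' → ε

Productions for other non-terminals are unchanged:
  D → +
  D → f A
  A → n D

Resulting grammar:
P → a + P'
P → n D P'
P' → A A P'
P' → P P'
P' → ε
D → +
D → f A
A → n D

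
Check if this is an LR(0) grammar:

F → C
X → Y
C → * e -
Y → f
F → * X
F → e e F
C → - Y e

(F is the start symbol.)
Yes, the grammar is LR(0)

Augment with F' → F and build the canonical LR(0) collection (I0 = CLOSURE({[F' → . F]}), then GOTO on every symbol after a dot until no new states appear). It has 15 states:
  I0: { [C → . * e -], [C → . - Y e], [F → . * X], [F → . C], [F → . e e F], [F' → . F] }  — shift
  I1: { [C → * . e -], [F → * . X], [X → . Y], [Y → . f] }  — shift
  I2: { [C → - . Y e], [Y → . f] }  — shift
  I3: { [F → C .] }  — reduce
  I4: { [F' → F .] }  — accept
  I5: { [F → e . e F] }  — shift
  I6: { [C → . * e -], [C → . - Y e], [F → . * X], [F → . C], [F → . e e F], [F → e e . F] }  — shift
  I7: { [F → e e F .] }  — reduce
  I8: { [C → - Y . e] }  — shift
  I9: { [Y → f .] }  — reduce
  I10: { [C → - Y e .] }  — reduce
  I11: { [F → * X .] }  — reduce
  I12: { [X → Y .] }  — reduce
  I13: { [C → * e . -] }  — shift
  I14: { [C → * e - .] }  — reduce

Every state is either a pure shift/goto state or contains exactly one complete item and nothing to shift — no conflicts. The grammar is LR(0).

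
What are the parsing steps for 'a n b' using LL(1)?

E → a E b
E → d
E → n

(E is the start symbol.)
Stack is shown with the top on the left.

Stack    Input    Action
------------------------
E $      a n b $  output E → a E b
a E b $  a n b $  match 'a'
E b $    n b $    output E → n
n b $    n b $    match 'n'
b $      b $      match 'b'
$        $        accept

The string is accepted.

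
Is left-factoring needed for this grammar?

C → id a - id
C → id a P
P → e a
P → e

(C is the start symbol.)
Yes, C has productions with common prefix 'id a'; P has productions with common prefix 'e'

Left-factoring is needed when two productions for the same non-terminal
share a common prefix on the right-hand side.

Productions for C:
  C → id a - id
  C → id a P
Productions for P:
  P → e a
  P → e

Found common prefix 'id a' in productions for C
Found common prefix 'e' in productions for P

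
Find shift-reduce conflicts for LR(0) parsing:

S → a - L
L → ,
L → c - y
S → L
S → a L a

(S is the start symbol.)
A shift-reduce conflict occurs when an LR(0) state has both:
  - a complete (reduce) item [A → α .] (dot at the end), and
  - a shift item [B → β . c γ] (dot before a terminal).

Augment with S' → S and build the canonical LR(0) collection (I0 = CLOSURE({[S' → . S]}), then GOTO on every symbol after a dot until no new states appear). It has 12 states:
  I0: { [L → . ,], [L → . c - y], [S → . L], [S → . a - L], [S → . a L a], [S' → . S] }  — shift
  I1: { [L → , .] }  — reduce
  I2: { [S → L .] }  — reduce
  I3: { [S' → S .] }  — accept
  I4: { [L → . ,], [L → . c - y], [S → a . - L], [S → a . L a] }  — shift
  I5: { [L → c . - y] }  — shift
  I6: { [L → c - . y] }  — shift
  I7: { [L → c - y .] }  — reduce
  I8: { [L → . ,], [L → . c - y], [S → a - . L] }  — shift
  I9: { [S → a L . a] }  — shift
  I10: { [S → a L a .] }  — reduce
  I11: { [S → a - L .] }  — reduce

No state contains both a complete item and a shift item.

Answer: No shift-reduce conflicts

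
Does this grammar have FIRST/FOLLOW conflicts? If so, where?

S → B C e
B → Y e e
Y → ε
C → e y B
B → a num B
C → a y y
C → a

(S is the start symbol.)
No FIRST/FOLLOW conflicts.

A FIRST/FOLLOW conflict occurs when a non-terminal N has a nullable alternative N → β (β ⇒* ε) and another alternative N → α with FIRST(α) ∩ FOLLOW(N) ≠ ∅: on such a lookahead the parser cannot decide between expanding α and letting N vanish via β.

Nullable non-terminals: Y.
Y has a nullable alternative but only one production, so nothing to check.

B, C, S have no nullable alternative, so no FIRST/FOLLOW check is needed there.

No FIRST/FOLLOW conflicts found.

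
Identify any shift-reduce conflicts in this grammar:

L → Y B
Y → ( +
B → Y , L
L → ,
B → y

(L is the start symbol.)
Augment with L' → L and build the canonical LR(0) collection (I0 = CLOSURE({[L' → . L]}), then GOTO on every symbol after a dot until no new states appear). It has 11 states:
  I0: { [L → . ,], [L → . Y B], [L' → . L], [Y → . ( +] }  — shift
  I1: { [Y → ( . +] }  — shift
  I2: { [L → , .] }  — reduce
  I3: { [L' → L .] }  — accept
  I4: { [B → . Y , L], [B → . y], [L → Y . B], [Y → . ( +] }  — shift
  I5: { [L → Y B .] }  — reduce
  I6: { [B → Y . , L] }  — shift
  I7: { [B → y .] }  — reduce
  I8: { [B → Y , . L], [L → . ,], [L → . Y B], [Y → . ( +] }  — shift
  I9: { [B → Y , L .] }  — reduce
  I10: { [Y → ( + .] }  — reduce

No state contains both a complete item and a shift item.

Answer: No shift-reduce conflicts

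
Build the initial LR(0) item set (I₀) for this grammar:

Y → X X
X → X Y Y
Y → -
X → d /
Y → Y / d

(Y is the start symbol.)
{ [X → . X Y Y], [X → . d /], [Y → . -], [Y → . X X], [Y → . Y / d], [Y' → . Y] }

First, augment the grammar with Y' → Y
I₀ = CLOSURE({ [Y' → . Y] }):
  [Y' → . Y] has the dot before Y: add [Y → . X X], [Y → . -], [Y → . Y / d]
  [Y → . X X] has the dot before X: add [X → . X Y Y], [X → . d /]
No further items can be added.

I₀ = { [X → . X Y Y], [X → . d /], [Y → . -], [Y → . X X], [Y → . Y / d], [Y' → . Y] }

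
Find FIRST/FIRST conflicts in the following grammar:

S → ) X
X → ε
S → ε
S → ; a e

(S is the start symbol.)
No FIRST/FIRST conflicts.

Productions for S:
  S → ) X: FIRST = { ')' }
  S → ε: FIRST = { ε }
  S → ; a e: FIRST = { ';' }
X has only one production, so no FIRST/FIRST conflict is possible there.

All alternatives of each non-terminal have pairwise disjoint FIRST sets.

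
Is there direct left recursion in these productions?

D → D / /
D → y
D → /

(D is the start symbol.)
D → D / /: LEFT RECURSIVE (starts with D)
D → y: starts with y
D → /: starts with '/'

The grammar has direct left recursion on: D.

Answer: Yes, D is left-recursive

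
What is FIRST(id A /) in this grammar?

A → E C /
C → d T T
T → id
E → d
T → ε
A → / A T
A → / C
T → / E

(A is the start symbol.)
{ 'id' }

To compute FIRST(id A /), process the symbols left to right:
Symbol id is a terminal. Add 'id' and stop.
FIRST(id A /) = { 'id' }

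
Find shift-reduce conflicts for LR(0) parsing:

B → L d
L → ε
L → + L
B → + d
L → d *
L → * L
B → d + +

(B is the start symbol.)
Yes — I0: [L → .] vs [B → . + d]; I1: [L → .] vs [L → . * L]; I2: [L → .] vs [B → + . d]; I10: [L → .] vs [L → . * L]; I12: [B → + d .] vs [L → d . *]

Augment with B' → B and build the canonical LR(0) collection (I0 = CLOSURE({[B' → . B]}), then GOTO on every symbol after a dot until no new states appear). It has 15 states:
  I0: { [B → . + d], [B → . L d], [B → . d + +], [B' → . B], [L → . * L], [L → . + L], [L → . d *], [L → .] }  — shift, reduce
  I1: { [L → * . L], [L → . * L], [L → . + L], [L → . d *], [L → .] }  — shift, reduce
  I2: { [B → + . d], [L → + . L], [L → . * L], [L → . + L], [L → . d *], [L → .] }  — shift, reduce
  I3: { [B' → B .] }  — accept
  I4: { [B → L . d] }  — shift
  I5: { [B → d . + +], [L → d . *] }  — shift
  I6: { [L → d * .] }  — reduce
  I7: { [B → d + . +] }  — shift
  I8: { [B → d + + .] }  — reduce
  I9: { [B → L d .] }  — reduce
  I10: { [L → + . L], [L → . * L], [L → . + L], [L → . d *], [L → .] }  — shift, reduce
  I11: { [L → + L .] }  — reduce
  I12: { [B → + d .], [L → d . *] }  — shift, reduce
  I13: { [L → d . *] }  — shift
  I14: { [L → * L .] }  — reduce

I0 contains reduce item [L → .] and shift items [B → . + d], [B → . d + +], [L → . * L], [L → . + L], [L → . d *] — shift-reduce conflict.
I1 contains reduce item [L → .] and shift items [L → . * L], [L → . + L], [L → . d *] — shift-reduce conflict.
I2 contains reduce item [L → .] and shift items [B → + . d], [L → . * L], [L → . + L], [L → . d *] — shift-reduce conflict.
I10 contains reduce item [L → .] and shift items [L → . * L], [L → . + L], [L → . d *] — shift-reduce conflict.
I12 contains reduce item [B → + d .] and shift item [L → d . *] — shift-reduce conflict.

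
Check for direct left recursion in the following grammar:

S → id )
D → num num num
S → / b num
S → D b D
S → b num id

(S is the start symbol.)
Direct left recursion occurs when N → N α for some non-terminal N (the right-hand side begins with the left-hand side itself).

S → id ): starts with id
D → num num num: starts with num
S → / b num: starts with '/'
S → D b D: starts with D
S → b num id: starts with b

No direct left recursion found.

Answer: No direct left recursion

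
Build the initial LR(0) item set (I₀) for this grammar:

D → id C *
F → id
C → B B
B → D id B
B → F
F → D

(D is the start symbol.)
First, augment the grammar with D' → D
I₀ = CLOSURE({ [D' → . D] }):
  [D' → . D] has the dot before D: add [D → . id C *]
No further items can be added.

I₀ = { [D → . id C *], [D' → . D] }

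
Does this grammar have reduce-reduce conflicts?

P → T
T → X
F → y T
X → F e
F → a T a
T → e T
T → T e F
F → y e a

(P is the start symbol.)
A reduce-reduce conflict occurs when an LR(0) state has two complete items [A → α .] and [B → β .] — both call for a reduction, and with no lookahead the parser cannot choose between them.

Augment with P' → P and build the canonical LR(0) collection (I0 = CLOSURE({[P' → . P]}), then GOTO on every symbol after a dot until no new states appear). It has 17 states:
  I0: { [F → . a T a], [F → . y T], [F → . y e a], [P → . T], [P' → . P], [T → . T e F], [T → . X], [T → . e T], [X → . F e] }  — shift
  I1: { [X → F . e] }  — shift
  I2: { [P' → P .] }  — accept
  I3: { [P → T .], [T → T . e F] }  — shift, reduce
  I4: { [T → X .] }  — reduce
  I5: { [F → . a T a], [F → . y T], [F → . y e a], [F → a . T a], [T → . T e F], [T → . X], [T → . e T], [X → . F e] }  — shift
  I6: { [F → . a T a], [F → . y T], [F → . y e a], [T → . T e F], [T → . X], [T → . e T], [T → e . T], [X → . F e] }  — shift
  I7: { [F → . a T a], [F → . y T], [F → . y e a], [F → y . T], [F → y . e a], [T → . T e F], [T → . X], [T → . e T], [X → . F e] }  — shift
  I8: { [F → y T .], [T → T . e F] }  — shift, reduce
  I9: { [F → . a T a], [F → . y T], [F → . y e a], [F → y e . a], [T → . T e F], [T → . X], [T → . e T], [T → e . T], [X → . F e] }  — shift
  I10: { [T → T . e F], [T → e T .] }  — shift, reduce
  I11: { [F → . a T a], [F → . y T], [F → . y e a], [F → a . T a], [F → y e a .], [T → . T e F], [T → . X], [T → . e T], [X → . F e] }  — shift, reduce
  I12: { [F → a T . a], [T → T . e F] }  — shift
  I13: { [F → a T a .] }  — reduce
  I14: { [F → . a T a], [F → . y T], [F → . y e a], [T → T e . F] }  — shift
  I15: { [T → T e F .] }  — reduce
  I16: { [X → F e .] }  — reduce

No state contains more than one complete item.

Answer: No reduce-reduce conflicts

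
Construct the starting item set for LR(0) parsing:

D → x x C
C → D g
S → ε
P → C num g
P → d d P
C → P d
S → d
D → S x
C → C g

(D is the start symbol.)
{ [D → . S x], [D → . x x C], [D' → . D], [S → . d], [S → .] }

First, augment the grammar with D' → D
I₀ = CLOSURE({ [D' → . D] }):
  [D' → . D] has the dot before D: add [D → . x x C], [D → . S x]
  [D → . S x] has the dot before S: add [S → .], [S → . d]
No further items can be added.

I₀ = { [D → . S x], [D → . x x C], [D' → . D], [S → . d], [S → .] }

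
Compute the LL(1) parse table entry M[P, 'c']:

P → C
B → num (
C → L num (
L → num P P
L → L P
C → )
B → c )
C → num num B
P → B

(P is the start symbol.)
P → B

To find M[P, 'c'], we find productions for P where 'c' is in the predict set (PREDICT(N → α) = (FIRST(α) \ {ε}) ∪ (FOLLOW(N) if α ⇒* ε)).

Relevant sets:
  FIRST(C) = { ')', 'num' }
  FIRST(B) = { 'c', 'num' }

P → C: PREDICT = { ')', 'num' }
P → B: PREDICT = { 'c', 'num' }
  'c' is in predict set, so this production goes in M[P, 'c']

M[P, 'c'] = P → B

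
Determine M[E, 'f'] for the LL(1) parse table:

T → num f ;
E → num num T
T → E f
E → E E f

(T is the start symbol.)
Empty (error entry)

To find M[E, 'f'], we find productions for E where 'f' is in the predict set (PREDICT(N → α) = (FIRST(α) \ {ε}) ∪ (FOLLOW(N) if α ⇒* ε)).

Relevant sets:
  FIRST(E) = { 'num' }

E → num num T: PREDICT = { 'num' }
E → E E f: PREDICT = { 'num' }

M[E, 'f'] is empty (no production applies)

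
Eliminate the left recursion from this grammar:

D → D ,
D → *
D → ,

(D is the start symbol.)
D is directly left-recursive. The standard transformation for
  A → A α₁ | ... | A α_m | β₁ | ... | β_n
is
  A  → β₁ A' | ... | β_n A'
  A' → α₁ A' | ... | α_m A' | ε

D → * becomes D → * D'
D → , becomes D → , D'
D → D , becomes D' → , D'
Add D' → ε

Resulting grammar:
D → * D'
D → , D'
D' → , D'
D' → ε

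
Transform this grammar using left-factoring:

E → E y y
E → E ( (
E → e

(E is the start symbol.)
Left-factoring transforms A → αβ₁ | αβ₂ into A → αA' and A' → β₁ | β₂
(α is the longest common prefix among the alternatives). Repeat until
no nonterminal has two alternatives with a common prefix.

Round 1: E has alternatives sharing prefix 'E'. Introduce E': E → E E'
  Add: E' → y y
  Add: E' → ( (

No remaining common prefixes — done.

Resulting grammar:
E → E E'
E' → y y
E' → ( (
E → e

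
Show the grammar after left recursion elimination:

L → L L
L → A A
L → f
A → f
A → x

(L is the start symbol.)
L is directly left-recursive. The standard transformation for
  A → A α₁ | ... | A α_m | β₁ | ... | β_n
is
  A  → β₁ A' | ... | β_n A'
  A' → α₁ A' | ... | α_m A' | ε

L → A A becomes L → A A L'
L → f becomes L → f L'
L → L L becomes L' → L L'
Add L' → ε

Productions for other non-terminals are unchanged:
  A → f
  A → x

Resulting grammar:
L → A A L'
L → f L'
L' → L L'
L' → ε
A → f
A → x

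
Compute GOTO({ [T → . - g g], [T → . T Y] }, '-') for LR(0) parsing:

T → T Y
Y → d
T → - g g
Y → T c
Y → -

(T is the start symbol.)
{ [T → - . g g] }

GOTO(I, '-') = CLOSURE({ [A → αX.β] : [A → α.Xβ] ∈ I, X = '-' })

Items with dot before '-', with the dot advanced:
  [T → . - g g] → [T → - . g g]
Closure adds nothing (no advanced item has the dot before a non-terminal).

GOTO = { [T → - . g g] }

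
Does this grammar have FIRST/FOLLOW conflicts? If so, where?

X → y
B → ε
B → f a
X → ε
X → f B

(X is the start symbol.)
No FIRST/FOLLOW conflicts.

A FIRST/FOLLOW conflict occurs when a non-terminal N has a nullable alternative N → β (β ⇒* ε) and another alternative N → α with FIRST(α) ∩ FOLLOW(N) ≠ ∅: on such a lookahead the parser cannot decide between expanding α and letting N vanish via β.

Nullable non-terminals: B, X.

B: nullable alternative(s) B → ε; FOLLOW(B) = { $ }
  B → ε: FIRST \ {ε} = { } — this is the only nullable alternative, skip
  B → f a: FIRST \ {ε} = { 'f' } — disjoint from FOLLOW(B)

X: nullable alternative(s) X → ε; FOLLOW(X) = { $ }
  X → y: FIRST \ {ε} = { 'y' } — disjoint from FOLLOW(X)
  X → ε: FIRST \ {ε} = { } — this is the only nullable alternative, skip
  X → f B: FIRST \ {ε} = { 'f' } — disjoint from FOLLOW(X)

No FIRST/FOLLOW conflicts found.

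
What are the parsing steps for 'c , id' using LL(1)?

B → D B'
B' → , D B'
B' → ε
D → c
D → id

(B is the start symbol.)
LL(1) parsing maintains a stack (initially the start symbol over $) and the input. At each step: if the stack top is a terminal, match it against the current input token; if it is a non-terminal N, replace it with the RHS of M[N, lookahead] (the unique production whose predict set contains the lookahead).

Stack is shown with the top on the left.

Stack     Input     Action
--------------------------
B $       c , id $  output B → D B'
D B' $    c , id $  output D → c
c B' $    c , id $  match 'c'
B' $      , id $    output B' → , D B'
, D B' $  , id $    match ','
D B' $    id $      output D → id
id B' $   id $      match 'id'
B' $      $         output B' → ε
$         $         accept

The string is accepted.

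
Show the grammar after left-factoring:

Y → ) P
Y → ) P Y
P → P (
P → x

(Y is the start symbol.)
Left-factoring transforms A → αβ₁ | αβ₂ into A → αA' and A' → β₁ | β₂
(α is the longest common prefix among the alternatives). Repeat until
no nonterminal has two alternatives with a common prefix.

Round 1: Y has alternatives sharing prefix ') P'. Introduce Y': Y → ) P Y'
  Add: Y' → ε
  Add: Y' → Y

No remaining common prefixes — done.

Resulting grammar:
Y → ) P Y'
Y' → ε
Y' → Y
P → P (
P → x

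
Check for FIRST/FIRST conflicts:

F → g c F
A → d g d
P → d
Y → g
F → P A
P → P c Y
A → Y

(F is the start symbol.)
A FIRST/FIRST conflict occurs when two productions N → α and N → β for the same non-terminal have FIRST(α) ∩ FIRST(β) ≠ ∅ (with ε ∈ FIRST of a nullable right-hand side, so two nullable alternatives also conflict).

FIRST sets of the non-terminals at (or reachable through a nullable prefix from) the front of some alternative:
  FIRST(P) = { 'd' }
  FIRST(Y) = { 'g' }

Productions for F:
  F → g c F: FIRST = { 'g' }
  F → P A: FIRST = { 'd' }
Productions for A:
  A → d g d: FIRST = { 'd' }
  A → Y: FIRST = { 'g' }
Productions for P:
  P → d: FIRST = { 'd' }
  P → P c Y: FIRST = { 'd' }
Y has only one production, so no FIRST/FIRST conflict is possible there.

Conflict for P: P → d and P → P c Y
  Overlap: { 'd' }

Answer: Yes. P → d / P → P c Y on { 'd' }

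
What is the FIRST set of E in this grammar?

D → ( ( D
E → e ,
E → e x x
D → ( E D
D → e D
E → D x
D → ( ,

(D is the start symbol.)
FIRST sets of the other non-terminals involved (by the same procedure, iterated to a fixed point):
  FIRST(D) = { '(', 'e' }

From E → e ,:
  - e is a terminal: add 'e' and stop
From E → e x x:
  - e is a terminal: add 'e' and stop
From E → D x:
  - D is a non-terminal: add FIRST(D) \ {ε} = { '(', 'e' }
    D is not nullable, so stop

Collecting: FIRST(E) = { '(', 'e' }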